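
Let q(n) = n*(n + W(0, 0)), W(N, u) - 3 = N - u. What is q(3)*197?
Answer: 3546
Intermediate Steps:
W(N, u) = 3 + N - u (W(N, u) = 3 + (N - u) = 3 + N - u)
q(n) = n*(3 + n) (q(n) = n*(n + (3 + 0 - 1*0)) = n*(n + (3 + 0 + 0)) = n*(n + 3) = n*(3 + n))
q(3)*197 = (3*(3 + 3))*197 = (3*6)*197 = 18*197 = 3546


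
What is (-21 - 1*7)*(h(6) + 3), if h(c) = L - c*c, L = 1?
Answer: 896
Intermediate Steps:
h(c) = 1 - c**2 (h(c) = 1 - c*c = 1 - c**2)
(-21 - 1*7)*(h(6) + 3) = (-21 - 1*7)*((1 - 1*6**2) + 3) = (-21 - 7)*((1 - 1*36) + 3) = -28*((1 - 36) + 3) = -28*(-35 + 3) = -28*(-32) = 896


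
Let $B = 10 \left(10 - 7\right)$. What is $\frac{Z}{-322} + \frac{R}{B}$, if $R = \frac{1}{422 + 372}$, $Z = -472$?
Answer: $\frac{5621681}{3835020} \approx 1.4659$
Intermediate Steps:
$B = 30$ ($B = 10 \cdot 3 = 30$)
$R = \frac{1}{794} \approx 0.0012594$
$\frac{Z}{-322} + \frac{R}{B} = - \frac{472}{-322} + \frac{1}{794 \cdot 30} = \left(-472\right) \left(- \frac{1}{322}\right) + \frac{1}{794} \cdot \frac{1}{30} = \frac{236}{161} + \frac{1}{23820} = \frac{5621681}{3835020}$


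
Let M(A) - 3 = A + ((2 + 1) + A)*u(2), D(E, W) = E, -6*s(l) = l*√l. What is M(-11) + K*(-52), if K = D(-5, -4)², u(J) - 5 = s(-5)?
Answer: -1348 - 20*I*√5/3 ≈ -1348.0 - 14.907*I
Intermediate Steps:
s(l) = -l^(3/2)/6 (s(l) = -l*√l/6 = -l^(3/2)/6)
u(J) = 5 + 5*I*√5/6 (u(J) = 5 - (-5)*I*√5/6 = 5 + 5*I*√5/6)
K = 25 (K = (-5)² = 25)
M(A) = 3 + A + (3 + A)*(5 + 5*I*√5/6) (M(A) = 3 + (A + ((2 + 1) + A)*(5 + 5*I*√5/6)) = 3 + (A + (3 + A)*(5 + 5*I*√5/6)) = 3 + A + (3 + A)*(5 + 5*I*√5/6))
M(-11) + K*(-52) = (18 + 6*(-11) + 5*I*√5/2 + (⅚)*I*(-11)*√5) + 25*(-52) = (18 - 66 + 5*I*√5/2 - 55*I*√5/6) - 1300 = (-48 - 20*I*√5/3) - 1300 = -1348 - 20*I*√5/3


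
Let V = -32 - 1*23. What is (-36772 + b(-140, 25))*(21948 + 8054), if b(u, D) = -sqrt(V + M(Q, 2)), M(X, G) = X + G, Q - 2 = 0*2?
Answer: -1103233544 - 30002*I*sqrt(51) ≈ -1.1032e+9 - 2.1426e+5*I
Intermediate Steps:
Q = 2 (Q = 2 + 0*2 = 2 + 0 = 2)
V = -55 (V = -32 - 23 = -55)
M(X, G) = G + X
b(u, D) = -I*sqrt(51) (b(u, D) = -sqrt(-55 + (2 + 2)) = -sqrt(-55 + 4) = -sqrt(-51) = -I*sqrt(51))
(-36772 + b(-140, 25))*(21948 + 8054) = (-36772 - I*sqrt(51))*(21948 + 8054) = (-36772 - I*sqrt(51))*30002 = -1103233544 - 30002*I*sqrt(51)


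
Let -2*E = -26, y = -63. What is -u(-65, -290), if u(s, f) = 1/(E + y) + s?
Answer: 3251/50 ≈ 65.020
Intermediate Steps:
E = 13 (E = -½*(-26) = 13)
u(s, f) = -1/50 + s (u(s, f) = 1/(13 - 63) + s = 1/(-50) + s = -1/50 + s)
-u(-65, -290) = -(-1/50 - 65) = -1*(-3251/50) = 3251/50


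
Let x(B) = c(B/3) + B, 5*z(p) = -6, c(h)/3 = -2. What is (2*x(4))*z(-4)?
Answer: 24/5 ≈ 4.8000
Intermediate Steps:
c(h) = -6 (c(h) = 3*(-2) = -6)
z(p) = -6/5 (z(p) = (⅕)*(-6) = -6/5)
x(B) = -6 + B
(2*x(4))*z(-4) = (2*(-6 + 4))*(-6/5) = (2*(-2))*(-6/5) = -4*(-6/5) = 24/5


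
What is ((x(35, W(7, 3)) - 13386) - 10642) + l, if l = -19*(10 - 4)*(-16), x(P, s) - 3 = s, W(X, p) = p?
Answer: -22198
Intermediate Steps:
x(P, s) = 3 + s
l = 1824 (l = -114*(-16) = -19*(-96) = 1824)
((x(35, W(7, 3)) - 13386) - 10642) + l = (((3 + 3) - 13386) - 10642) + 1824 = ((6 - 13386) - 10642) + 1824 = (-13380 - 10642) + 1824 = -24022 + 1824 = -22198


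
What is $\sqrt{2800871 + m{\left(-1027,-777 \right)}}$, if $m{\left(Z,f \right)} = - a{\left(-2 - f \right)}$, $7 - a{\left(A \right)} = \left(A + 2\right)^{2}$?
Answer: $\sqrt{3404593} \approx 1845.2$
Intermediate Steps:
$a{\left(A \right)} = 7 - \left(2 + A\right)^{2}$ ($a{\left(A \right)} = 7 - \left(A + 2\right)^{2} = 7 - \left(2 + A\right)^{2}$)
$m{\left(Z,f \right)} = -7 + f^{2}$ ($m{\left(Z,f \right)} = - (7 - \left(2 - \left(2 + f\right)\right)^{2}) = - (7 - \left(- f\right)^{2}) = - (7 - f^{2}) = -7 + f^{2}$)
$\sqrt{2800871 + m{\left(-1027,-777 \right)}} = \sqrt{2800871 - \left(7 - \left(-777\right)^{2}\right)} = \sqrt{2800871 + \left(-7 + 603729\right)} = \sqrt{2800871 + 603722} = \sqrt{3404593}$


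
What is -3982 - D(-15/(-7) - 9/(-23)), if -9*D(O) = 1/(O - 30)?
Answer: -158475797/39798 ≈ -3982.0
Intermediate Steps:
D(O) = -1/(9*(-30 + O)) (D(O) = -1/(9*(O - 30)) = -1/(9*(-30 + O)))
-3982 - D(-15/(-7) - 9/(-23)) = -3982 - (-1)/(-270 + 9*(-15/(-7) - 9/(-23))) = -3982 - (-1)/(-270 + 9*(-15*(-⅐) - 9*(-1/23))) = -3982 - (-1)/(-270 + 9*(15/7 + 9/23)) = -3982 - (-1)/(-270 + 9*(408/161)) = -3982 - (-1)/(-270 + 3672/161) = -3982 - (-1)/(-39798/161) = -3982 - (-1)*(-161)/39798 = -3982 - 1*161/39798 = -3982 - 161/39798 = -158475797/39798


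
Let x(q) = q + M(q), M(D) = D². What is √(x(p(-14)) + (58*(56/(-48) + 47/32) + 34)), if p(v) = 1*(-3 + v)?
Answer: √46587/12 ≈ 17.987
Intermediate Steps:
p(v) = -3 + v
x(q) = q + q²
√(x(p(-14)) + (58*(56/(-48) + 47/32) + 34)) = √((-3 - 14)*(1 + (-3 - 14)) + (58*(56/(-48) + 47/32) + 34)) = √(-17*(1 - 17) + (58*(56*(-1/48) + 47*(1/32)) + 34)) = √(-17*(-16) + (58*(-7/6 + 47/32) + 34)) = √(272 + (58*(29/96) + 34)) = √(272 + (841/48 + 34)) = √(272 + 2473/48) = √(15529/48) = √46587/12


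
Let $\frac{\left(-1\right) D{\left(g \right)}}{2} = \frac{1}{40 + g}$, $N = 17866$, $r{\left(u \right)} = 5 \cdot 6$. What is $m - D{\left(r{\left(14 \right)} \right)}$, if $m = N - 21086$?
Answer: $- \frac{112699}{35} \approx -3220.0$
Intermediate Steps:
$r{\left(u \right)} = 30$
$D{\left(g \right)} = - \frac{2}{40 + g}$
$m = -3220$ ($m = 17866 - 21086 = -3220$)
$m - D{\left(r{\left(14 \right)} \right)} = -3220 - - \frac{2}{40 + 30} = -3220 - - \frac{2}{70} = -3220 - \left(-2\right) \frac{1}{70} = -3220 - - \frac{1}{35} = -3220 + \frac{1}{35} = - \frac{112699}{35}$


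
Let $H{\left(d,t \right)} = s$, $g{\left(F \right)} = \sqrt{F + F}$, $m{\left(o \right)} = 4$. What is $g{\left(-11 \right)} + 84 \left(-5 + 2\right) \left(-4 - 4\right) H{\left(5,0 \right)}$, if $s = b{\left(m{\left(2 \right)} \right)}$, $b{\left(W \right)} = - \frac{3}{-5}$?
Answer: $\frac{6048}{5} + i \sqrt{22} \approx 1209.6 + 4.6904 i$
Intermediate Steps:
$b{\left(W \right)} = \frac{3}{5}$ ($b{\left(W \right)} = \left(-3\right) \left(- \frac{1}{5}\right) = \frac{3}{5}$)
$g{\left(F \right)} = \sqrt{2} \sqrt{F}$ ($g{\left(F \right)} = \sqrt{2 F} = \sqrt{2} \sqrt{F}$)
$s = \frac{3}{5} \approx 0.6$
$H{\left(d,t \right)} = \frac{3}{5}$
$g{\left(-11 \right)} + 84 \left(-5 + 2\right) \left(-4 - 4\right) H{\left(5,0 \right)} = \sqrt{2} \sqrt{-11} + 84 \left(-5 + 2\right) \left(-4 - 4\right) \frac{3}{5} = \sqrt{2} i \sqrt{11} + 84 \left(-3\right) \left(-8\right) \frac{3}{5} = i \sqrt{22} + 84 \cdot 24 \cdot \frac{3}{5} = i \sqrt{22} + 84 \cdot \frac{72}{5} = i \sqrt{22} + \frac{6048}{5} = \frac{6048}{5} + i \sqrt{22}$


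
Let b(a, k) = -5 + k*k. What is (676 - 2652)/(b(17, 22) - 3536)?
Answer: 1976/3057 ≈ 0.64639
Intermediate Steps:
b(a, k) = -5 + k**2
(676 - 2652)/(b(17, 22) - 3536) = (676 - 2652)/((-5 + 22**2) - 3536) = -1976/((-5 + 484) - 3536) = -1976/(479 - 3536) = -1976/(-3057) = -1976*(-1/3057) = 1976/3057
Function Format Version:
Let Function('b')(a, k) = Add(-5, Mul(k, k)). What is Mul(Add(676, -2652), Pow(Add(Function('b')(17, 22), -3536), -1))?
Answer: Rational(1976, 3057) ≈ 0.64639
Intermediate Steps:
Function('b')(a, k) = Add(-5, Pow(k, 2))
Mul(Add(676, -2652), Pow(Add(Function('b')(17, 22), -3536), -1)) = Mul(Add(676, -2652), Pow(Add(Add(-5, Pow(22, 2)), -3536), -1)) = Mul(-1976, Pow(Add(Add(-5, 484), -3536), -1)) = Mul(-1976, Pow(Add(479, -3536), -1)) = Mul(-1976, Pow(-3057, -1)) = Mul(-1976, Rational(-1, 3057)) = Rational(1976, 3057)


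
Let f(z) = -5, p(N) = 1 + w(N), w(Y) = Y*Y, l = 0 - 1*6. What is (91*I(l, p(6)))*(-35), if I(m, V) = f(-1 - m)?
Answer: 15925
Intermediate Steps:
l = -6 (l = 0 - 6 = -6)
w(Y) = Y²
p(N) = 1 + N²
I(m, V) = -5
(91*I(l, p(6)))*(-35) = (91*(-5))*(-35) = -455*(-35) = 15925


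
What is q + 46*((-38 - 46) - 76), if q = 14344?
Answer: 6984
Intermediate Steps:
q + 46*((-38 - 46) - 76) = 14344 + 46*((-38 - 46) - 76) = 14344 + 46*(-84 - 76) = 14344 + 46*(-160) = 14344 - 7360 = 6984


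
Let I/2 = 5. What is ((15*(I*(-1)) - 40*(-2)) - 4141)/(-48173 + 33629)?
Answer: 4211/14544 ≈ 0.28954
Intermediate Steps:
I = 10 (I = 2*5 = 10)
((15*(I*(-1)) - 40*(-2)) - 4141)/(-48173 + 33629) = ((15*(10*(-1)) - 40*(-2)) - 4141)/(-48173 + 33629) = ((15*(-10) + 80) - 4141)/(-14544) = ((-150 + 80) - 4141)*(-1/14544) = (-70 - 4141)*(-1/14544) = -4211*(-1/14544) = 4211/14544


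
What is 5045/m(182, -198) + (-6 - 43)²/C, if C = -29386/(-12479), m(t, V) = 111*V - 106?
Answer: 47252450019/46354316 ≈ 1019.4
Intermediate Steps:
m(t, V) = -106 + 111*V
C = 29386/12479 (C = -29386*(-1/12479) = 29386/12479 ≈ 2.3548)
5045/m(182, -198) + (-6 - 43)²/C = 5045/(-106 + 111*(-198)) + (-6 - 43)²/(29386/12479) = 5045/(-106 - 21978) + (-49)²*(12479/29386) = 5045/(-22084) + 2401*(12479/29386) = 5045*(-1/22084) + 4280297/4198 = -5045/22084 + 4280297/4198 = 47252450019/46354316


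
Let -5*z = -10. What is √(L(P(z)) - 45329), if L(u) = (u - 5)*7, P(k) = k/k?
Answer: I*√45357 ≈ 212.97*I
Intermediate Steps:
z = 2 (z = -⅕*(-10) = 2)
P(k) = 1
L(u) = -35 + 7*u (L(u) = (-5 + u)*7 = -35 + 7*u)
√(L(P(z)) - 45329) = √((-35 + 7*1) - 45329) = √((-35 + 7) - 45329) = √(-28 - 45329) = √(-45357) = I*√45357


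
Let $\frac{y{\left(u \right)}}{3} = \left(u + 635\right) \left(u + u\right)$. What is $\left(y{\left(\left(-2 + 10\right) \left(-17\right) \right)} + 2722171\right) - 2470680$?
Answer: $-155693$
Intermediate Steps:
$y{\left(u \right)} = 6 u \left(635 + u\right)$ ($y{\left(u \right)} = 3 \left(u + 635\right) \left(u + u\right) = 3 \left(635 + u\right) 2 u = 3 \cdot 2 u \left(635 + u\right) = 6 u \left(635 + u\right)$)
$\left(y{\left(\left(-2 + 10\right) \left(-17\right) \right)} + 2722171\right) - 2470680 = \left(6 \left(-2 + 10\right) \left(-17\right) \left(635 + \left(-2 + 10\right) \left(-17\right)\right) + 2722171\right) - 2470680 = \left(6 \cdot 8 \left(-17\right) \left(635 + 8 \left(-17\right)\right) + 2722171\right) - 2470680 = \left(6 \left(-136\right) \left(635 - 136\right) + 2722171\right) - 2470680 = \left(6 \left(-136\right) 499 + 2722171\right) - 2470680 = \left(-407184 + 2722171\right) - 2470680 = 2314987 - 2470680 = -155693$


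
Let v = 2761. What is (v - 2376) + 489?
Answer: 874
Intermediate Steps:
(v - 2376) + 489 = (2761 - 2376) + 489 = 385 + 489 = 874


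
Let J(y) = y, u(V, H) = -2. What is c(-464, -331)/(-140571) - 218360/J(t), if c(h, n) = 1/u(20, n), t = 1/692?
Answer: -42481995647039/281142 ≈ -1.5111e+8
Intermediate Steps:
t = 1/692 ≈ 0.0014451
c(h, n) = -½ (c(h, n) = 1/(-2) = -½)
c(-464, -331)/(-140571) - 218360/J(t) = -½/(-140571) - 218360/1/692 = -½*(-1/140571) - 218360*692 = 1/281142 - 151105120 = -42481995647039/281142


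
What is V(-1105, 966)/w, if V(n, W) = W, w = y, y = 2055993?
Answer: 14/29797 ≈ 0.00046985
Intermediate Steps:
w = 2055993
V(-1105, 966)/w = 966/2055993 = 966*(1/2055993) = 14/29797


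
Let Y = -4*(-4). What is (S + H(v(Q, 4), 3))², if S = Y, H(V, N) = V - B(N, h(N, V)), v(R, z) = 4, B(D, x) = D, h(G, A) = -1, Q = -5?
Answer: 289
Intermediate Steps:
H(V, N) = V - N
Y = 16
S = 16
(S + H(v(Q, 4), 3))² = (16 + (4 - 1*3))² = (16 + (4 - 3))² = (16 + 1)² = 17² = 289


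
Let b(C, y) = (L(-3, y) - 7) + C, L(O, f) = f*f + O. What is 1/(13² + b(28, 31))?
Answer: 1/1148 ≈ 0.00087108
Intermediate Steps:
L(O, f) = O + f² (L(O, f) = f² + O = O + f²)
b(C, y) = -10 + C + y² (b(C, y) = ((-3 + y²) - 7) + C = (-10 + y²) + C = -10 + C + y²)
1/(13² + b(28, 31)) = 1/(13² + (-10 + 28 + 31²)) = 1/(169 + (-10 + 28 + 961)) = 1/(169 + 979) = 1/1148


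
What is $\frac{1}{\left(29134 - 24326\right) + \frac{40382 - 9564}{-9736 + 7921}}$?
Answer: $\frac{1815}{8695702} \approx 0.00020872$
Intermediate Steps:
$\frac{1}{\left(29134 - 24326\right) + \frac{40382 - 9564}{-9736 + 7921}} = \frac{1}{4808 + \frac{30818}{-1815}} = \frac{1}{4808 + 30818 \left(- \frac{1}{1815}\right)} = \frac{1}{4808 - \frac{30818}{1815}} = \frac{1}{\frac{8695702}{1815}} = \frac{1815}{8695702}$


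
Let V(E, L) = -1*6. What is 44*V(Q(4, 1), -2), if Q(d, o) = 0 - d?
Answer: -264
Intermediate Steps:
Q(d, o) = -d
V(E, L) = -6
44*V(Q(4, 1), -2) = 44*(-6) = -264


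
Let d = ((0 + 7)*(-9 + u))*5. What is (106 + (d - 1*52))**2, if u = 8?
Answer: 361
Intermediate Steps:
d = -35 (d = ((0 + 7)*(-9 + 8))*5 = (7*(-1))*5 = -7*5 = -35)
(106 + (d - 1*52))**2 = (106 + (-35 - 1*52))**2 = (106 + (-35 - 52))**2 = (106 - 87)**2 = 19**2 = 361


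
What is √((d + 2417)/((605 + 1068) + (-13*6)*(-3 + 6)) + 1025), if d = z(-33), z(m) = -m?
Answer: 5*√85040583/1439 ≈ 32.042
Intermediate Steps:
d = 33 (d = -1*(-33) = 33)
√((d + 2417)/((605 + 1068) + (-13*6)*(-3 + 6)) + 1025) = √((33 + 2417)/((605 + 1068) + (-13*6)*(-3 + 6)) + 1025) = √(2450/(1673 - 78*3) + 1025) = √(2450/(1673 - 234) + 1025) = √(2450/1439 + 1025) = √(1477425/1439) = 5*√85040583/1439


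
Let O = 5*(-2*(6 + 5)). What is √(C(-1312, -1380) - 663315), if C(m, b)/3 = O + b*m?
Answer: √4768035 ≈ 2183.6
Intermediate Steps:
O = -110 (O = 5*(-2*11) = 5*(-22) = -110)
C(m, b) = -330 + 3*b*m (C(m, b) = 3*(-110 + b*m) = -330 + 3*b*m)
√(C(-1312, -1380) - 663315) = √((-330 + 3*(-1380)*(-1312)) - 663315) = √((-330 + 5431680) - 663315) = √(5431350 - 663315) = √4768035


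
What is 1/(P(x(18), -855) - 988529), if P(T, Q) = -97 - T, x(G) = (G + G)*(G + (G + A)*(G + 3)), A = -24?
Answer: -1/984738 ≈ -1.0155e-6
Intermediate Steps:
x(G) = 2*G*(G + (-24 + G)*(3 + G)) (x(G) = (G + G)*(G + (G - 24)*(G + 3)) = (2*G)*(G + (-24 + G)*(3 + G)) = 2*G*(G + (-24 + G)*(3 + G)))
1/(P(x(18), -855) - 988529) = 1/((-97 - 2*18*(-72 + 18² - 20*18)) - 988529) = 1/((-97 - 2*18*(-72 + 324 - 360)) - 988529) = 1/((-97 - 2*18*(-108)) - 988529) = 1/((-97 - 1*(-3888)) - 988529) = 1/((-97 + 3888) - 988529) = 1/(3791 - 988529) = 1/(-984738) = -1/984738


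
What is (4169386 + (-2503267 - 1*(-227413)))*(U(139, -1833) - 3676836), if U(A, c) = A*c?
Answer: -7444653962436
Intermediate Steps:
(4169386 + (-2503267 - 1*(-227413)))*(U(139, -1833) - 3676836) = (4169386 + (-2503267 - 1*(-227413)))*(139*(-1833) - 3676836) = (4169386 + (-2503267 + 227413))*(-254787 - 3676836) = (4169386 - 2275854)*(-3931623) = 1893532*(-3931623) = -7444653962436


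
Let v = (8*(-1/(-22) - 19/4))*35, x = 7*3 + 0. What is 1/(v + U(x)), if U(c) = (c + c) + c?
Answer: -11/13797 ≈ -0.00079727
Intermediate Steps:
x = 21 (x = 21 + 0 = 21)
v = -14490/11 (v = (8*(-1*(-1/22) - 19*1/4))*35 = (8*(1/22 - 19/4))*35 = (8*(-207/44))*35 = -414/11*35 = -14490/11 ≈ -1317.3)
U(c) = 3*c (U(c) = 2*c + c = 3*c)
1/(v + U(x)) = 1/(-14490/11 + 3*21) = 1/(-14490/11 + 63) = 1/(-13797/11) = -11/13797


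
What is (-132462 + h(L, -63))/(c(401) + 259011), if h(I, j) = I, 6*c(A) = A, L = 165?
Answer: -793782/1554467 ≈ -0.51065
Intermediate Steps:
c(A) = A/6
(-132462 + h(L, -63))/(c(401) + 259011) = (-132462 + 165)/((1/6)*401 + 259011) = -132297/(401/6 + 259011) = -132297/1554467/6 = -132297*6/1554467 = -793782/1554467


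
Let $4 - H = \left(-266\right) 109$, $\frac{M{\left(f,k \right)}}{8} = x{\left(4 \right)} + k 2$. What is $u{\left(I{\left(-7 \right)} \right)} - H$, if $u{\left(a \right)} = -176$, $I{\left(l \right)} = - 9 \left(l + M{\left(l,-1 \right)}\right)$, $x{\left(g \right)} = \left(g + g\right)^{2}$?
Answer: $-29174$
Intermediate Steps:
$x{\left(g \right)} = 4 g^{2}$ ($x{\left(g \right)} = \left(2 g\right)^{2} = 4 g^{2}$)
$M{\left(f,k \right)} = 512 + 16 k$ ($M{\left(f,k \right)} = 8 \left(4 \cdot 4^{2} + k 2\right) = 8 \left(4 \cdot 16 + 2 k\right) = 8 \left(64 + 2 k\right) = 512 + 16 k$)
$H = 28998$ ($H = 4 - \left(-266\right) 109 = 4 - -28994 = 4 + 28994 = 28998$)
$I{\left(l \right)} = -4464 - 9 l$ ($I{\left(l \right)} = - 9 \left(l + \left(512 + 16 \left(-1\right)\right)\right) = - 9 \left(l + \left(512 - 16\right)\right) = - 9 \left(l + 496\right) = - 9 \left(496 + l\right) = -4464 - 9 l$)
$u{\left(I{\left(-7 \right)} \right)} - H = -176 - 28998 = -29174$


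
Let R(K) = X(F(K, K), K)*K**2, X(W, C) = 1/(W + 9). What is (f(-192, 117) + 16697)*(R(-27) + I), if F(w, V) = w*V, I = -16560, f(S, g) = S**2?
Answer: -72727214679/82 ≈ -8.8692e+8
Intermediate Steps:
F(w, V) = V*w
X(W, C) = 1/(9 + W)
R(K) = K**2/(9 + K**2) (R(K) = K**2/(9 + K*K) = K**2/(9 + K**2))
(f(-192, 117) + 16697)*(R(-27) + I) = ((-192)**2 + 16697)*((-27)**2/(9 + (-27)**2) - 16560) = (36864 + 16697)*(729/(9 + 729) - 16560) = 53561*(729/738 - 16560) = 53561*(729*(1/738) - 16560) = 53561*(81/82 - 16560) = 53561*(-1357839/82) = -72727214679/82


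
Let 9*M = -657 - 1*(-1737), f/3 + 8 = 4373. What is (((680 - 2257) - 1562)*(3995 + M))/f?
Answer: -2583397/2619 ≈ -986.41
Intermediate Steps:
f = 13095 (f = -24 + 3*4373 = -24 + 13119 = 13095)
M = 120 (M = (-657 - 1*(-1737))/9 = (-657 + 1737)/9 = (1/9)*1080 = 120)
(((680 - 2257) - 1562)*(3995 + M))/f = (((680 - 2257) - 1562)*(3995 + 120))/13095 = ((-1577 - 1562)*4115)*(1/13095) = -3139*4115*(1/13095) = -12916985*1/13095 = -2583397/2619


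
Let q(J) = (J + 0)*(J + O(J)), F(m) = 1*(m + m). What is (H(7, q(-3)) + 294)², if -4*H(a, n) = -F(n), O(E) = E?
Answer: 91809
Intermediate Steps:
F(m) = 2*m (F(m) = 1*(2*m) = 2*m)
q(J) = 2*J² (q(J) = (J + 0)*(J + J) = J*(2*J) = 2*J²)
H(a, n) = n/2 (H(a, n) = -(-1)*2*n/4 = -(-1)*n/2 = n/2)
(H(7, q(-3)) + 294)² = ((2*(-3)²)/2 + 294)² = ((2*9)/2 + 294)² = ((½)*18 + 294)² = (9 + 294)² = 303² = 91809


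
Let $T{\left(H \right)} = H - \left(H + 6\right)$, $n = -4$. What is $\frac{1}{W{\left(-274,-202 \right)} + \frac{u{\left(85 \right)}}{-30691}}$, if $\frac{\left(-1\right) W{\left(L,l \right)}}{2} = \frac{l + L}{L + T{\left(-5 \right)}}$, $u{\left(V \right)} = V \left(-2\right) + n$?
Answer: $- \frac{153455}{520877} \approx -0.29461$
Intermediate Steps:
$u{\left(V \right)} = -4 - 2 V$ ($u{\left(V \right)} = V \left(-2\right) - 4 = - 2 V - 4 = -4 - 2 V$)
$T{\left(H \right)} = -6$ ($T{\left(H \right)} = H - \left(6 + H\right) = -6$)
$W{\left(L,l \right)} = - \frac{2 \left(L + l\right)}{-6 + L}$ ($W{\left(L,l \right)} = - 2 \frac{l + L}{L - 6} = - 2 \frac{L + l}{-6 + L} = - \frac{2 \left(L + l\right)}{-6 + L}$)
$\frac{1}{W{\left(-274,-202 \right)} + \frac{u{\left(85 \right)}}{-30691}} = \frac{1}{\frac{2 \left(\left(-1\right) \left(-274\right) - -202\right)}{-6 - 274} + \frac{-4 - 170}{-30691}} = \frac{1}{\frac{2 \left(274 + 202\right)}{-280} + \left(-4 - 170\right) \left(- \frac{1}{30691}\right)} = \frac{1}{2 \left(- \frac{1}{280}\right) 476 - - \frac{174}{30691}} = \frac{1}{- \frac{17}{5} + \frac{174}{30691}} = \frac{1}{- \frac{520877}{153455}} = - \frac{153455}{520877}$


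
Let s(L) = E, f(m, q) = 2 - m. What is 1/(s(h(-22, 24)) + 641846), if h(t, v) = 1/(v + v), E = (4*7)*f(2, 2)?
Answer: 1/641846 ≈ 1.5580e-6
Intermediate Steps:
E = 0 (E = (4*7)*(2 - 1*2) = 28*(2 - 2) = 28*0 = 0)
h(t, v) = 1/(2*v)
s(L) = 0
1/(s(h(-22, 24)) + 641846) = 1/(0 + 641846) = 1/641846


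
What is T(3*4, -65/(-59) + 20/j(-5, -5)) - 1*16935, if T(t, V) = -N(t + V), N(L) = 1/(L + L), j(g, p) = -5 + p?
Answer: -22184909/1310 ≈ -16935.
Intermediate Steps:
N(L) = 1/(2*L)
T(t, V) = -1/(2*(V + t)) (T(t, V) = -1/(2*(t + V)) = -1/(2*(V + t)))
T(3*4, -65/(-59) + 20/j(-5, -5)) - 1*16935 = -1/(2*(-65/(-59) + 20/(-5 - 5)) + 2*(3*4)) - 1*16935 = -1/(2*(-65*(-1/59) + 20/(-10)) + 2*12) - 16935 = -1/(2*(65/59 + 20*(-⅒)) + 24) - 16935 = -1/(2*(65/59 - 2) + 24) - 16935 = -1/(2*(-53/59) + 24) - 16935 = -1/(-106/59 + 24) - 16935 = -1/1310/59 - 16935 = -1*59/1310 - 16935 = -59/1310 - 16935 = -22184909/1310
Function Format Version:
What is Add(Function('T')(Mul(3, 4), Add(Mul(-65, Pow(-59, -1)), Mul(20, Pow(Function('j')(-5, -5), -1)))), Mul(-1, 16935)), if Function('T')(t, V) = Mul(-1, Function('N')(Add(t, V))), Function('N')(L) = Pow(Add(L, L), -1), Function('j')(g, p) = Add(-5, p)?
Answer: Rational(-22184909, 1310) ≈ -16935.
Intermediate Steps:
Function('N')(L) = Mul(Rational(1, 2), Pow(L, -1)) (Function('N')(L) = Pow(Mul(2, L), -1) = Mul(Rational(1, 2), Pow(L, -1)))
Function('T')(t, V) = Mul(Rational(-1, 2), Pow(Add(V, t), -1)) (Function('T')(t, V) = Mul(-1, Mul(Rational(1, 2), Pow(Add(t, V), -1))) = Mul(-1, Mul(Rational(1, 2), Pow(Add(V, t), -1))) = Mul(Rational(-1, 2), Pow(Add(V, t), -1)))
Add(Function('T')(Mul(3, 4), Add(Mul(-65, Pow(-59, -1)), Mul(20, Pow(Function('j')(-5, -5), -1)))), Mul(-1, 16935)) = Add(Mul(-1, Pow(Add(Mul(2, Add(Mul(-65, Pow(-59, -1)), Mul(20, Pow(Add(-5, -5), -1)))), Mul(2, Mul(3, 4))), -1)), Mul(-1, 16935)) = Add(Mul(-1, Pow(Add(Mul(2, Add(Mul(-65, Rational(-1, 59)), Mul(20, Pow(-10, -1)))), Mul(2, 12)), -1)), -16935) = Add(Mul(-1, Pow(Add(Mul(2, Add(Rational(65, 59), Mul(20, Rational(-1, 10)))), 24), -1)), -16935) = Add(Mul(-1, Pow(Add(Mul(2, Add(Rational(65, 59), -2)), 24), -1)), -16935) = Add(Mul(-1, Pow(Add(Mul(2, Rational(-53, 59)), 24), -1)), -16935) = Add(Mul(-1, Pow(Add(Rational(-106, 59), 24), -1)), -16935) = Add(Mul(-1, Pow(Rational(1310, 59), -1)), -16935) = Add(Mul(-1, Rational(59, 1310)), -16935) = Add(Rational(-59, 1310), -16935) = Rational(-22184909, 1310)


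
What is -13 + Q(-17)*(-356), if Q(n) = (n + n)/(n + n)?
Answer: -369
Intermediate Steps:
Q(n) = 1 (Q(n) = (2*n)/((2*n)) = (2*n)*(1/(2*n)) = 1)
-13 + Q(-17)*(-356) = -13 + 1*(-356) = -13 - 356 = -369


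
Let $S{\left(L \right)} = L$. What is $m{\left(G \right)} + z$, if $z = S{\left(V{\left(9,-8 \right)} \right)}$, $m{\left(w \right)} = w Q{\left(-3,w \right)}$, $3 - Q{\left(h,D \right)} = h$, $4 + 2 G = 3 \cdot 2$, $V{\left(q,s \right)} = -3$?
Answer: $3$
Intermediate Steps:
$G = 1$ ($G = -2 + \frac{3 \cdot 2}{2} = -2 + \frac{1}{2} \cdot 6 = -2 + 3 = 1$)
$Q{\left(h,D \right)} = 3 - h$
$m{\left(w \right)} = 6 w$ ($m{\left(w \right)} = w \left(3 - -3\right) = w \left(3 + 3\right) = w 6 = 6 w$)
$z = -3$
$m{\left(G \right)} + z = 6 \cdot 1 - 3 = 6 - 3 = 3$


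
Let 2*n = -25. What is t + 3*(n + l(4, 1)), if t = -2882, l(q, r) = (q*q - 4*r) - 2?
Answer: -5779/2 ≈ -2889.5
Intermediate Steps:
n = -25/2 (n = (1/2)*(-25) = -25/2 ≈ -12.500)
l(q, r) = -2 + q**2 - 4*r (l(q, r) = (q**2 - 4*r) - 2 = -2 + q**2 - 4*r)
t + 3*(n + l(4, 1)) = -2882 + 3*(-25/2 + (-2 + 4**2 - 4*1)) = -2882 + 3*(-25/2 + (-2 + 16 - 4)) = -2882 + 3*(-25/2 + 10) = -2882 + 3*(-5/2) = -2882 - 15/2 = -5779/2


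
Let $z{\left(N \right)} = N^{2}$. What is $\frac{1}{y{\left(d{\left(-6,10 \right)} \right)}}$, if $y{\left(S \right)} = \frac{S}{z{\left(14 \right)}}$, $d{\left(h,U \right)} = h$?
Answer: $- \frac{98}{3} \approx -32.667$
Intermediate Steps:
$y{\left(S \right)} = \frac{S}{196}$ ($y{\left(S \right)} = \frac{S}{14^{2}} = \frac{S}{196}$)
$\frac{1}{y{\left(d{\left(-6,10 \right)} \right)}} = \frac{1}{\frac{1}{196} \left(-6\right)} = \frac{1}{- \frac{3}{98}} = - \frac{98}{3}$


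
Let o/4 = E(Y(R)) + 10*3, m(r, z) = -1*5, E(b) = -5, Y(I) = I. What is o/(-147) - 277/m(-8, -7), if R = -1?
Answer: 40219/735 ≈ 54.720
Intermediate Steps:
m(r, z) = -5
o = 100 (o = 4*(-5 + 10*3) = 4*(-5 + 30) = 4*25 = 100)
o/(-147) - 277/m(-8, -7) = 100/(-147) - 277/(-5) = 100*(-1/147) - 277*(-1/5) = -100/147 + 277/5 = 40219/735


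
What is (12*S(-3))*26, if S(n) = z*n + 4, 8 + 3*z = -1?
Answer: 4056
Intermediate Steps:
z = -3 (z = -8/3 + (⅓)*(-1) = -8/3 - ⅓ = -3)
S(n) = 4 - 3*n (S(n) = -3*n + 4 = 4 - 3*n)
(12*S(-3))*26 = (12*(4 - 3*(-3)))*26 = (12*(4 + 9))*26 = (12*13)*26 = 156*26 = 4056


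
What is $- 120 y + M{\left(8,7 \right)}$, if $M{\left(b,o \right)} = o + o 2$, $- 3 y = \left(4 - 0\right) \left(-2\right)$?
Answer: $-299$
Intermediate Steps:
$y = \frac{8}{3}$ ($y = - \frac{\left(4 - 0\right) \left(-2\right)}{3} = - \frac{\left(4 + 0\right) \left(-2\right)}{3} = - \frac{4 \left(-2\right)}{3} = \left(- \frac{1}{3}\right) \left(-8\right) = \frac{8}{3} \approx 2.6667$)
$M{\left(b,o \right)} = 3 o$ ($M{\left(b,o \right)} = o + 2 o = 3 o$)
$- 120 y + M{\left(8,7 \right)} = \left(-120\right) \frac{8}{3} + 3 \cdot 7 = -320 + 21 = -299$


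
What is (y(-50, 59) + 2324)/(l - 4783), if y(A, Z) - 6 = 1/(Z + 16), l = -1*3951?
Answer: -174751/655050 ≈ -0.26678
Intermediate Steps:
l = -3951
y(A, Z) = 6 + 1/(16 + Z) (y(A, Z) = 6 + 1/(Z + 16) = 6 + 1/(16 + Z))
(y(-50, 59) + 2324)/(l - 4783) = ((97 + 6*59)/(16 + 59) + 2324)/(-3951 - 4783) = ((97 + 354)/75 + 2324)/(-8734) = ((1/75)*451 + 2324)*(-1/8734) = (451/75 + 2324)*(-1/8734) = (174751/75)*(-1/8734) = -174751/655050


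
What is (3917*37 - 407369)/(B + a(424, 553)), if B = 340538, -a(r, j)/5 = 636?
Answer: -131220/168679 ≈ -0.77793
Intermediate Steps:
a(r, j) = -3180 (a(r, j) = -5*636 = -3180)
(3917*37 - 407369)/(B + a(424, 553)) = (3917*37 - 407369)/(340538 - 3180) = (144929 - 407369)/337358 = -262440*1/337358 = -131220/168679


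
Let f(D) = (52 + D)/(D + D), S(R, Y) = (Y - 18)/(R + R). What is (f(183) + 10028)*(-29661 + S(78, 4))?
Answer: -8491901001895/28548 ≈ -2.9746e+8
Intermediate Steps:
S(R, Y) = (-18 + Y)/(2*R) (S(R, Y) = (-18 + Y)/((2*R)) = (-18 + Y)*(1/(2*R)) = (-18 + Y)/(2*R))
f(D) = (52 + D)/(2*D) (f(D) = (52 + D)/((2*D)) = (52 + D)*(1/(2*D)) = (52 + D)/(2*D))
(f(183) + 10028)*(-29661 + S(78, 4)) = ((½)*(52 + 183)/183 + 10028)*(-29661 + (½)*(-18 + 4)/78) = ((½)*(1/183)*235 + 10028)*(-29661 + (½)*(1/78)*(-14)) = (235/366 + 10028)*(-29661 - 7/78) = (3670483/366)*(-2313565/78) = -8491901001895/28548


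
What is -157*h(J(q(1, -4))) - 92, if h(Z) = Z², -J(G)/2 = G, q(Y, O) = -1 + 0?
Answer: -720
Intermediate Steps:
q(Y, O) = -1
J(G) = -2*G
-157*h(J(q(1, -4))) - 92 = -157*(-2*(-1))² - 92 = -157*2² - 92 = -157*4 - 92 = -628 - 92 = -720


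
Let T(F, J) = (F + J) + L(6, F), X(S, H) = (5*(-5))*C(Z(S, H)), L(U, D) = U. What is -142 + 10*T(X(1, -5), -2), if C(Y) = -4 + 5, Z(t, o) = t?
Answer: -352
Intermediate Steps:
C(Y) = 1
X(S, H) = -25 (X(S, H) = (5*(-5))*1 = -25*1 = -25)
T(F, J) = 6 + F + J (T(F, J) = (F + J) + 6 = 6 + F + J)
-142 + 10*T(X(1, -5), -2) = -142 + 10*(6 - 25 - 2) = -142 + 10*(-21) = -142 - 210 = -352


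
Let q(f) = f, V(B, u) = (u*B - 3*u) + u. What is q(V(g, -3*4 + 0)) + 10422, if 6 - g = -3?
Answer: 10338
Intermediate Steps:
g = 9 (g = 6 - 1*(-3) = 6 + 3 = 9)
V(B, u) = -2*u + B*u (V(B, u) = (B*u - 3*u) + u = (-3*u + B*u) + u = -2*u + B*u)
q(V(g, -3*4 + 0)) + 10422 = (-3*4 + 0)*(-2 + 9) + 10422 = (-12 + 0)*7 + 10422 = -12*7 + 10422 = -84 + 10422 = 10338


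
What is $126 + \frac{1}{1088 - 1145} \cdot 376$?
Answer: $\frac{6806}{57} \approx 119.4$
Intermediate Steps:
$126 + \frac{1}{1088 - 1145} \cdot 376 = 126 + \frac{1}{-57} \cdot 376 = 126 - \frac{376}{57} = \frac{6806}{57}$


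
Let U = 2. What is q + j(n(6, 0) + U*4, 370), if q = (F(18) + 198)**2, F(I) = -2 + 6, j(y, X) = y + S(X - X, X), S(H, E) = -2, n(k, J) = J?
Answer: 40810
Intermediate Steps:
j(y, X) = -2 + y (j(y, X) = y - 2 = -2 + y)
F(I) = 4
q = 40804 (q = (4 + 198)**2 = 202**2 = 40804)
q + j(n(6, 0) + U*4, 370) = 40804 + (-2 + (0 + 2*4)) = 40804 + (-2 + (0 + 8)) = 40804 + (-2 + 8) = 40804 + 6 = 40810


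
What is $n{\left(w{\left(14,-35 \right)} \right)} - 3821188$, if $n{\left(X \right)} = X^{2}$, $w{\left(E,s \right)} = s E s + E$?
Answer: $290781708$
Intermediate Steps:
$w{\left(E,s \right)} = E + E s^{2}$ ($w{\left(E,s \right)} = E s s + E = E s^{2} + E = E + E s^{2}$)
$n{\left(w{\left(14,-35 \right)} \right)} - 3821188 = \left(14 \left(1 + \left(-35\right)^{2}\right)\right)^{2} - 3821188 = \left(14 \left(1 + 1225\right)\right)^{2} - 3821188 = \left(14 \cdot 1226\right)^{2} - 3821188 = 17164^{2} - 3821188 = 294602896 - 3821188 = 290781708$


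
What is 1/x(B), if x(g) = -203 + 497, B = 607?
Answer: 1/294 ≈ 0.0034014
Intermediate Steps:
x(g) = 294
1/x(B) = 1/294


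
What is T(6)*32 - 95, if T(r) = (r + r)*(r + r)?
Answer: 4513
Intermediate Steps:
T(r) = 4*r² (T(r) = (2*r)*(2*r) = 4*r²)
T(6)*32 - 95 = (4*6²)*32 - 95 = (4*36)*32 - 95 = 144*32 - 95 = 4608 - 95 = 4513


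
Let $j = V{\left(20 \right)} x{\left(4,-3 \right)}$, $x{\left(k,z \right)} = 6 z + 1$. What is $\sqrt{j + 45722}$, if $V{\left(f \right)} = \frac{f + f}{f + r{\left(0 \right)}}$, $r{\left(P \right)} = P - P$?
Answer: $2 \sqrt{11422} \approx 213.75$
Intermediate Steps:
$r{\left(P \right)} = 0$
$V{\left(f \right)} = 2$ ($V{\left(f \right)} = \frac{f + f}{f + 0} = \frac{2 f}{f} = 2$)
$x{\left(k,z \right)} = 1 + 6 z$
$j = -34$ ($j = 2 \left(1 + 6 \left(-3\right)\right) = 2 \left(1 - 18\right) = 2 \left(-17\right) = -34$)
$\sqrt{j + 45722} = \sqrt{-34 + 45722} = \sqrt{45688} = 2 \sqrt{11422}$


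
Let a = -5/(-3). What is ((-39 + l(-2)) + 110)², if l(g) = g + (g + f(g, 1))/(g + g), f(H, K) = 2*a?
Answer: 42436/9 ≈ 4715.1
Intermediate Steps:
a = 5/3 (a = -5*(-⅓) = 5/3 ≈ 1.6667)
f(H, K) = 10/3 (f(H, K) = 2*(5/3) = 10/3)
l(g) = g + (10/3 + g)/(2*g) (l(g) = g + (g + 10/3)/(g + g) = g + (10/3 + g)/((2*g)) = g + (10/3 + g)*(1/(2*g)) = g + (10/3 + g)/(2*g))
((-39 + l(-2)) + 110)² = ((-39 + (½ - 2 + (5/3)/(-2))) + 110)² = ((-39 + (½ - 2 + (5/3)*(-½))) + 110)² = ((-39 + (½ - 2 - ⅚)) + 110)² = ((-39 - 7/3) + 110)² = (-124/3 + 110)² = (206/3)² = 42436/9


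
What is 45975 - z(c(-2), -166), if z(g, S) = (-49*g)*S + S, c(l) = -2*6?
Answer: 143749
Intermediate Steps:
c(l) = -12
z(g, S) = S - 49*S*g (z(g, S) = -49*S*g + S = S - 49*S*g)
45975 - z(c(-2), -166) = 45975 - (-166)*(1 - 49*(-12)) = 45975 - (-166)*(1 + 588) = 45975 - (-166)*589 = 45975 - 1*(-97774) = 45975 + 97774 = 143749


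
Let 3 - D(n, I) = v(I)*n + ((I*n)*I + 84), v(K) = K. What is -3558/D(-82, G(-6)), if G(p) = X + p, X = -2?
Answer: -3558/4511 ≈ -0.78874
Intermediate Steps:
G(p) = -2 + p
D(n, I) = -81 - I*n - n*I**2 (D(n, I) = 3 - (I*n + ((I*n)*I + 84)) = 3 - (I*n + (n*I**2 + 84)) = 3 - (I*n + (84 + n*I**2)) = 3 - (84 + I*n + n*I**2) = 3 + (-84 - I*n - n*I**2) = -81 - I*n - n*I**2)
-3558/D(-82, G(-6)) = -3558/(-81 - 1*(-2 - 6)*(-82) - 1*(-82)*(-2 - 6)**2) = -3558/(-81 - 1*(-8)*(-82) - 1*(-82)*(-8)**2) = -3558/(-81 - 656 - 1*(-82)*64) = -3558/(-81 - 656 + 5248) = -3558/4511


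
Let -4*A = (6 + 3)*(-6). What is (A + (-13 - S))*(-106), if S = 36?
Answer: 3763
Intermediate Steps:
A = 27/2 (A = -(6 + 3)*(-6)/4 = -9*(-6)/4 = -1/4*(-54) = 27/2 ≈ 13.500)
(A + (-13 - S))*(-106) = (27/2 + (-13 - 1*36))*(-106) = (27/2 + (-13 - 36))*(-106) = (27/2 - 49)*(-106) = -71/2*(-106) = 3763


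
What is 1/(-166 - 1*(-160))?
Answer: -1/6 ≈ -0.16667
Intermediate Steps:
1/(-166 - 1*(-160)) = 1/(-166 + 160) = 1/(-6) = -1/6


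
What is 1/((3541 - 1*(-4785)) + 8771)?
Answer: 1/17097 ≈ 5.8490e-5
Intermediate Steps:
1/((3541 - 1*(-4785)) + 8771) = 1/((3541 + 4785) + 8771) = 1/(8326 + 8771) = 1/17097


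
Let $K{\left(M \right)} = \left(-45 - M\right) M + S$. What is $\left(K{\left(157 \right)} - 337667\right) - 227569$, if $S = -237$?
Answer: $-597187$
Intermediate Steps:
$K{\left(M \right)} = -237 + M \left(-45 - M\right)$ ($K{\left(M \right)} = \left(-45 - M\right) M - 237 = M \left(-45 - M\right) - 237 = -237 + M \left(-45 - M\right)$)
$\left(K{\left(157 \right)} - 337667\right) - 227569 = \left(\left(-237 - 157^{2} - 7065\right) - 337667\right) - 227569 = \left(\left(-237 - 24649 - 7065\right) - 337667\right) - 227569 = \left(-31951 - 337667\right) - 227569 = -369618 - 227569 = -597187$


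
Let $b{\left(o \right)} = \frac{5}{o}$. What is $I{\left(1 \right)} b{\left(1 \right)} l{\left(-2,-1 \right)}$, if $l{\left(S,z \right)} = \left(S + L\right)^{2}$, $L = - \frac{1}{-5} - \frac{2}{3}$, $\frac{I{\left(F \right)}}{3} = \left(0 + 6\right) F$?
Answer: $\frac{2738}{5} \approx 547.6$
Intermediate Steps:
$I{\left(F \right)} = 18 F$ ($I{\left(F \right)} = 3 \left(0 + 6\right) F = 3 \cdot 6 F = 18 F$)
$L = - \frac{7}{15}$ ($L = \left(-1\right) \left(- \frac{1}{5}\right) - \frac{2}{3} = \frac{1}{5} - \frac{2}{3} = - \frac{7}{15} \approx -0.46667$)
$l{\left(S,z \right)} = \left(- \frac{7}{15} + S\right)^{2}$ ($l{\left(S,z \right)} = \left(S - \frac{7}{15}\right)^{2} = \left(- \frac{7}{15} + S\right)^{2}$)
$I{\left(1 \right)} b{\left(1 \right)} l{\left(-2,-1 \right)} = 18 \cdot 1 \cdot \frac{5}{1} \frac{\left(-7 + 15 \left(-2\right)\right)^{2}}{225} = 18 \cdot 5 \cdot 1 \frac{\left(-7 - 30\right)^{2}}{225} = 18 \cdot 5 \frac{\left(-37\right)^{2}}{225} = 90 \cdot \frac{1}{225} \cdot 1369 = 90 \cdot \frac{1369}{225} = \frac{2738}{5}$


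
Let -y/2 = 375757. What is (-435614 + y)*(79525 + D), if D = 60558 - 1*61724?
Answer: -93022162952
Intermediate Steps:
y = -751514 (y = -2*375757 = -751514)
D = -1166 (D = 60558 - 61724 = -1166)
(-435614 + y)*(79525 + D) = (-435614 - 751514)*(79525 - 1166) = -1187128*78359 = -93022162952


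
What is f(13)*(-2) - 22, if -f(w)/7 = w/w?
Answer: -8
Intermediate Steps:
f(w) = -7 (f(w) = -7*w/w = -7*1 = -7)
f(13)*(-2) - 22 = -7*(-2) - 22 = 14 - 22 = -8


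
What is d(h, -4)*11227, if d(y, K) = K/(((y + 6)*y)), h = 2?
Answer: -11227/4 ≈ -2806.8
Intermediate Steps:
d(y, K) = K/(y*(6 + y)) (d(y, K) = K/(((6 + y)*y)) = K/((y*(6 + y))) = K*(1/(y*(6 + y))) = K/(y*(6 + y)))
d(h, -4)*11227 = -4/(2*(6 + 2))*11227 = -4*½/8*11227 = -4*½*⅛*11227 = -¼*11227 = -11227/4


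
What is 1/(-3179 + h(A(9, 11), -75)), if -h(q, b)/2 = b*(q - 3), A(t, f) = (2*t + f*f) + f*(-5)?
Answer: 1/8971 ≈ 0.00011147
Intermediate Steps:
A(t, f) = f² - 5*f + 2*t (A(t, f) = (2*t + f²) - 5*f = (f² + 2*t) - 5*f = f² - 5*f + 2*t)
h(q, b) = -2*b*(-3 + q) (h(q, b) = -2*b*(q - 3) = -2*b*(-3 + q))
1/(-3179 + h(A(9, 11), -75)) = 1/(-3179 + 2*(-75)*(3 - (11² - 5*11 + 2*9))) = 1/(-3179 + 2*(-75)*(3 - (121 - 55 + 18))) = 1/(-3179 + 2*(-75)*(3 - 1*84)) = 1/(-3179 + 2*(-75)*(3 - 84)) = 1/(-3179 + 2*(-75)*(-81)) = 1/(-3179 + 12150) = 1/8971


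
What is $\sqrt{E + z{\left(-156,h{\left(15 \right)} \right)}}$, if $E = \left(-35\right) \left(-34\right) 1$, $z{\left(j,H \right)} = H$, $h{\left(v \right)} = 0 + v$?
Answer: $\sqrt{1205} \approx 34.713$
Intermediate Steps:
$h{\left(v \right)} = v$
$E = 1190$ ($E = 1190 \cdot 1 = 1190$)
$\sqrt{E + z{\left(-156,h{\left(15 \right)} \right)}} = \sqrt{1190 + 15} = \sqrt{1205}$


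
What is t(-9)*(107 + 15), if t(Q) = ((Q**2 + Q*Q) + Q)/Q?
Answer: -2074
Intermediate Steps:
t(Q) = (Q + 2*Q**2)/Q (t(Q) = ((Q**2 + Q**2) + Q)/Q = (2*Q**2 + Q)/Q = (Q + 2*Q**2)/Q)
t(-9)*(107 + 15) = (1 + 2*(-9))*(107 + 15) = (1 - 18)*122 = -17*122 = -2074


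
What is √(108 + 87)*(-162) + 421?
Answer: 421 - 162*√195 ≈ -1841.2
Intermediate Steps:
√(108 + 87)*(-162) + 421 = √195*(-162) + 421 = -162*√195 + 421 = 421 - 162*√195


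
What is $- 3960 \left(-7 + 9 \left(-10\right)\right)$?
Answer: $384120$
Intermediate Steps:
$- 3960 \left(-7 + 9 \left(-10\right)\right) = - 3960 \left(-7 - 90\right) = \left(-3960\right) \left(-97\right) = 384120$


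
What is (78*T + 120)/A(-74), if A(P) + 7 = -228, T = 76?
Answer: -6048/235 ≈ -25.736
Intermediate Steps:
A(P) = -235 (A(P) = -7 - 228 = -235)
(78*T + 120)/A(-74) = (78*76 + 120)/(-235) = (5928 + 120)*(-1/235) = 6048*(-1/235) = -6048/235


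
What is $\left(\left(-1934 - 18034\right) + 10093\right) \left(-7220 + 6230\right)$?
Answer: $9776250$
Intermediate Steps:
$\left(\left(-1934 - 18034\right) + 10093\right) \left(-7220 + 6230\right) = \left(\left(-1934 - 18034\right) + 10093\right) \left(-990\right) = \left(-19968 + 10093\right) \left(-990\right) = \left(-9875\right) \left(-990\right) = 9776250$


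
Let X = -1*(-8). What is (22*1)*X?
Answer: 176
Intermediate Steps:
X = 8
(22*1)*X = (22*1)*8 = 22*8 = 176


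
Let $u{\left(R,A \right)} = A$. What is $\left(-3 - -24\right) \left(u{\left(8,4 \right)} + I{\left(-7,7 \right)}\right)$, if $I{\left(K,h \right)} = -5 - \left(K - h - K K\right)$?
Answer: $1302$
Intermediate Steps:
$I{\left(K,h \right)} = -5 + h + K^{2} - K$ ($I{\left(K,h \right)} = -5 - \left(K - h - K^{2}\right) = -5 + \left(h + \left(K^{2} - K\right)\right) = -5 + \left(h + K^{2} - K\right) = -5 + h + K^{2} - K$)
$\left(-3 - -24\right) \left(u{\left(8,4 \right)} + I{\left(-7,7 \right)}\right) = \left(-3 - -24\right) \left(4 + \left(-5 + 7 + \left(-7\right)^{2} - -7\right)\right) = \left(-3 + 24\right) \left(4 + \left(-5 + 7 + 49 + 7\right)\right) = 21 \left(4 + 58\right) = 21 \cdot 62 = 1302$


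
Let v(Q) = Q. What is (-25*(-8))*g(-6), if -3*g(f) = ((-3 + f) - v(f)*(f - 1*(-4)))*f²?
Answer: 50400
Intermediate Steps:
g(f) = -f²*(-3 + f - f*(4 + f))/3 (g(f) = -((-3 + f) - f*(f - 1*(-4)))*f²/3 = -((-3 + f) - f*(f + 4))*f²/3 = -((-3 + f) - f*(4 + f))*f²/3 = -(-3 + f - f*(4 + f))*f²/3 = -f²*(-3 + f - f*(4 + f))/3)
(-25*(-8))*g(-6) = (-25*(-8))*((-6)²*(1 - 6 + (⅓)*(-6)²)) = 200*(36*(1 - 6 + (⅓)*36)) = 200*(36*(1 - 6 + 12)) = 200*(36*7) = 200*252 = 50400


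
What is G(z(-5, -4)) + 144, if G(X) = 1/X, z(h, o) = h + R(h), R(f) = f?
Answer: 1439/10 ≈ 143.90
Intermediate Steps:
z(h, o) = 2*h (z(h, o) = h + h = 2*h)
G(z(-5, -4)) + 144 = 1/(2*(-5)) + 144 = 1/(-10) + 144 = -⅒ + 144 = 1439/10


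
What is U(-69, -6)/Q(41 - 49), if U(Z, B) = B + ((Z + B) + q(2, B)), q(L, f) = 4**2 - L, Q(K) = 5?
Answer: -67/5 ≈ -13.400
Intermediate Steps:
q(L, f) = 16 - L
U(Z, B) = 14 + Z + 2*B (U(Z, B) = B + ((Z + B) + (16 - 1*2)) = B + ((B + Z) + (16 - 2)) = B + ((B + Z) + 14) = B + (14 + B + Z) = 14 + Z + 2*B)
U(-69, -6)/Q(41 - 49) = (14 - 69 + 2*(-6))/5 = (14 - 69 - 12)*(1/5) = -67*1/5 = -67/5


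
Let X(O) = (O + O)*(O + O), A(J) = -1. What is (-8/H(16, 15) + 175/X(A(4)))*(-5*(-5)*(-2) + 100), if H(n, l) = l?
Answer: 12965/6 ≈ 2160.8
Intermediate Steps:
X(O) = 4*O**2 (X(O) = (2*O)*(2*O) = 4*O**2)
(-8/H(16, 15) + 175/X(A(4)))*(-5*(-5)*(-2) + 100) = (-8/15 + 175/((4*(-1)**2)))*(-5*(-5)*(-2) + 100) = (-8*1/15 + 175/((4*1)))*(25*(-2) + 100) = (-8/15 + 175/4)*(-50 + 100) = (-8/15 + 175*(1/4))*50 = (-8/15 + 175/4)*50 = (2593/60)*50 = 12965/6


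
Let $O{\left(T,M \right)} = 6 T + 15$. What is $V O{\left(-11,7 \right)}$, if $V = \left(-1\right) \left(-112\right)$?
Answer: $-5712$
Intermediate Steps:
$O{\left(T,M \right)} = 15 + 6 T$
$V = 112$
$V O{\left(-11,7 \right)} = 112 \left(15 + 6 \left(-11\right)\right) = 112 \left(15 - 66\right) = 112 \left(-51\right) = -5712$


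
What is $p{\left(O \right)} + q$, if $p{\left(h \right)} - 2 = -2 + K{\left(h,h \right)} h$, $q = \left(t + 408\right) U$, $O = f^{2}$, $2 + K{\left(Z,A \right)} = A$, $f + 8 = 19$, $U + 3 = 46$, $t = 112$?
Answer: $36759$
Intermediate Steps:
$U = 43$ ($U = -3 + 46 = 43$)
$f = 11$ ($f = -8 + 19 = 11$)
$K{\left(Z,A \right)} = -2 + A$
$O = 121$ ($O = 11^{2} = 121$)
$q = 22360$ ($q = \left(112 + 408\right) 43 = 520 \cdot 43 = 22360$)
$p{\left(h \right)} = h \left(-2 + h\right)$ ($p{\left(h \right)} = 2 + \left(-2 + \left(-2 + h\right) h\right) = 2 + \left(-2 + h \left(-2 + h\right)\right) = h \left(-2 + h\right)$)
$p{\left(O \right)} + q = 121 \left(-2 + 121\right) + 22360 = 121 \cdot 119 + 22360 = 14399 + 22360 = 36759$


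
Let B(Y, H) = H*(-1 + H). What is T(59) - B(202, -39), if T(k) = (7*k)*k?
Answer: 22807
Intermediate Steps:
T(k) = 7*k**2
T(59) - B(202, -39) = 7*59**2 - (-39)*(-1 - 39) = 7*3481 - (-39)*(-40) = 24367 - 1*1560 = 24367 - 1560 = 22807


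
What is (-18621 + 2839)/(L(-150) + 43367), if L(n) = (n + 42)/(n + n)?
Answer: -197275/542092 ≈ -0.36391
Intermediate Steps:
L(n) = (42 + n)/(2*n) (L(n) = (42 + n)/((2*n)) = (42 + n)*(1/(2*n)) = (42 + n)/(2*n))
(-18621 + 2839)/(L(-150) + 43367) = (-18621 + 2839)/((1/2)*(42 - 150)/(-150) + 43367) = -15782/((1/2)*(-1/150)*(-108) + 43367) = -15782/(9/25 + 43367) = -15782/1084184/25 = -15782*25/1084184 = -197275/542092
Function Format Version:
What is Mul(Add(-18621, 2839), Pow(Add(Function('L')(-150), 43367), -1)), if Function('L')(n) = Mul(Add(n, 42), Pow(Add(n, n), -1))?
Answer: Rational(-197275, 542092) ≈ -0.36391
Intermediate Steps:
Function('L')(n) = Mul(Rational(1, 2), Pow(n, -1), Add(42, n)) (Function('L')(n) = Mul(Add(42, n), Pow(Mul(2, n), -1)) = Mul(Add(42, n), Mul(Rational(1, 2), Pow(n, -1))) = Mul(Rational(1, 2), Pow(n, -1), Add(42, n)))
Mul(Add(-18621, 2839), Pow(Add(Function('L')(-150), 43367), -1)) = Mul(Add(-18621, 2839), Pow(Add(Mul(Rational(1, 2), Pow(-150, -1), Add(42, -150)), 43367), -1)) = Mul(-15782, Pow(Add(Mul(Rational(1, 2), Rational(-1, 150), -108), 43367), -1)) = Mul(-15782, Pow(Add(Rational(9, 25), 43367), -1)) = Mul(-15782, Pow(Rational(1084184, 25), -1)) = Mul(-15782, Rational(25, 1084184)) = Rational(-197275, 542092)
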